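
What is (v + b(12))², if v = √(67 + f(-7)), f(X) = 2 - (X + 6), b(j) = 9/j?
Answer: 1129/16 + 3*√70/2 ≈ 83.112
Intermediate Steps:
f(X) = -4 - X (f(X) = 2 - (6 + X) = 2 + (-6 - X) = -4 - X)
v = √70 (v = √(67 + (-4 - 1*(-7))) = √(67 + (-4 + 7)) = √(67 + 3) = √70 ≈ 8.3666)
(v + b(12))² = (√70 + 9/12)² = (√70 + 9*(1/12))² = (√70 + ¾)² = (¾ + √70)²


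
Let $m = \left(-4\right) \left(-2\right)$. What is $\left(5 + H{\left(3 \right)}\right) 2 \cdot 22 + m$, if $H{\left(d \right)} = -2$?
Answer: $140$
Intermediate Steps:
$m = 8$
$\left(5 + H{\left(3 \right)}\right) 2 \cdot 22 + m = \left(5 - 2\right) 2 \cdot 22 + 8 = 3 \cdot 2 \cdot 22 + 8 = 6 \cdot 22 + 8 = 132 + 8 = 140$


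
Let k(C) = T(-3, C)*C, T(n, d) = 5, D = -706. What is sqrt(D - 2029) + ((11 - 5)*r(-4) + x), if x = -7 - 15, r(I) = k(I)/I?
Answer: 8 + I*sqrt(2735) ≈ 8.0 + 52.297*I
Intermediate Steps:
k(C) = 5*C
r(I) = 5 (r(I) = (5*I)/I = 5)
x = -22
sqrt(D - 2029) + ((11 - 5)*r(-4) + x) = sqrt(-706 - 2029) + ((11 - 5)*5 - 22) = sqrt(-2735) + (6*5 - 22) = I*sqrt(2735) + (30 - 22) = I*sqrt(2735) + 8 = 8 + I*sqrt(2735)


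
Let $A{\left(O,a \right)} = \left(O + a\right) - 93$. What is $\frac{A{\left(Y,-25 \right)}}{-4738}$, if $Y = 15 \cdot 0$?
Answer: $\frac{59}{2369} \approx 0.024905$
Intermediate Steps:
$Y = 0$
$A{\left(O,a \right)} = -93 + O + a$
$\frac{A{\left(Y,-25 \right)}}{-4738} = \frac{-93 + 0 - 25}{-4738} = \left(-118\right) \left(- \frac{1}{4738}\right) = \frac{59}{2369}$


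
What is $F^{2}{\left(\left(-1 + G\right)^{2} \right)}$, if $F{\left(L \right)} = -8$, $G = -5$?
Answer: $64$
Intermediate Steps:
$F^{2}{\left(\left(-1 + G\right)^{2} \right)} = \left(-8\right)^{2} = 64$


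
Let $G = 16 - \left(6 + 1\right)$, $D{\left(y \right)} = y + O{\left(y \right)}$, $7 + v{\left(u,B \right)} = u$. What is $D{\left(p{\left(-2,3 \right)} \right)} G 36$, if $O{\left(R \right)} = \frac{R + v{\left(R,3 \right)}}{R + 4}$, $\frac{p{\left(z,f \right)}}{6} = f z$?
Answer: $- \frac{86913}{8} \approx -10864.0$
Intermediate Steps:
$v{\left(u,B \right)} = -7 + u$
$p{\left(z,f \right)} = 6 f z$
$O{\left(R \right)} = \frac{-7 + 2 R}{4 + R}$ ($O{\left(R \right)} = \frac{R + \left(-7 + R\right)}{R + 4} = \frac{-7 + 2 R}{4 + R}$)
$D{\left(y \right)} = y + \frac{-7 + 2 y}{4 + y}$
$G = 9$ ($G = 16 - 7 = 9$)
$D{\left(p{\left(-2,3 \right)} \right)} G 36 = \frac{-7 + \left(6 \cdot 3 \left(-2\right)\right)^{2} + 6 \cdot 6 \cdot 3 \left(-2\right)}{4 + 6 \cdot 3 \left(-2\right)} 9 \cdot 36 = \frac{-7 + \left(-36\right)^{2} + 6 \left(-36\right)}{4 - 36} \cdot 9 \cdot 36 = \frac{-7 + 1296 - 216}{-32} \cdot 9 \cdot 36 = \left(- \frac{1}{32}\right) 1073 \cdot 9 \cdot 36 = \left(- \frac{1073}{32}\right) 9 \cdot 36 = \left(- \frac{9657}{32}\right) 36 = - \frac{86913}{8}$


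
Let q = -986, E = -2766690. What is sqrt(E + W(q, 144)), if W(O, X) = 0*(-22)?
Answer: 3*I*sqrt(307410) ≈ 1663.3*I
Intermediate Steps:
W(O, X) = 0
sqrt(E + W(q, 144)) = sqrt(-2766690 + 0) = sqrt(-2766690) = 3*I*sqrt(307410)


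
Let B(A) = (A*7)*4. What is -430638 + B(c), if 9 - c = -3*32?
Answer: -427698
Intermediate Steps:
c = 105 (c = 9 - (-3)*32 = 9 - 1*(-96) = 9 + 96 = 105)
B(A) = 28*A (B(A) = (7*A)*4 = 28*A)
-430638 + B(c) = -430638 + 28*105 = -430638 + 2940 = -427698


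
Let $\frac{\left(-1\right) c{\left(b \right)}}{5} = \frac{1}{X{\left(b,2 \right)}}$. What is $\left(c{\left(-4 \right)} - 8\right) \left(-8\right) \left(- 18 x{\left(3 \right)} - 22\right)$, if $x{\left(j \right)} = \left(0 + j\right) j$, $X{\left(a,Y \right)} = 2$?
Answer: $-15456$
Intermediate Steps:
$x{\left(j \right)} = j^{2}$ ($x{\left(j \right)} = j j = j^{2}$)
$c{\left(b \right)} = - \frac{5}{2}$
$\left(c{\left(-4 \right)} - 8\right) \left(-8\right) \left(- 18 x{\left(3 \right)} - 22\right) = \left(- \frac{5}{2} - 8\right) \left(-8\right) \left(- 18 \cdot 3^{2} - 22\right) = \left(- \frac{21}{2}\right) \left(-8\right) \left(\left(-18\right) 9 - 22\right) = 84 \left(-162 - 22\right) = 84 \left(-184\right) = -15456$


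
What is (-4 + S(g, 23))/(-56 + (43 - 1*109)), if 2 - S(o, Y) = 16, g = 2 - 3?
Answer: 9/61 ≈ 0.14754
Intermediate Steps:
g = -1
S(o, Y) = -14 (S(o, Y) = 2 - 1*16 = 2 - 16 = -14)
(-4 + S(g, 23))/(-56 + (43 - 1*109)) = (-4 - 14)/(-56 + (43 - 1*109)) = -18/(-56 + (43 - 109)) = -18/(-56 - 66) = -18/(-122) = -18*(-1/122) = 9/61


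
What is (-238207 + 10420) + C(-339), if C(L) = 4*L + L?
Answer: -229482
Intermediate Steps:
C(L) = 5*L
(-238207 + 10420) + C(-339) = (-238207 + 10420) + 5*(-339) = -227787 - 1695 = -229482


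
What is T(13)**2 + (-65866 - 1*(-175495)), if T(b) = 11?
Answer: 109750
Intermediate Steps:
T(13)**2 + (-65866 - 1*(-175495)) = 11**2 + (-65866 - 1*(-175495)) = 121 + (-65866 + 175495) = 121 + 109629 = 109750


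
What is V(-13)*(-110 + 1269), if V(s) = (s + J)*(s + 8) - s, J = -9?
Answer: 142557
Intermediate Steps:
V(s) = -s + (-9 + s)*(8 + s) (V(s) = (s - 9)*(s + 8) - s = (-9 + s)*(8 + s) - s = -s + (-9 + s)*(8 + s))
V(-13)*(-110 + 1269) = (-72 + (-13)² - 2*(-13))*(-110 + 1269) = (-72 + 169 + 26)*1159 = 123*1159 = 142557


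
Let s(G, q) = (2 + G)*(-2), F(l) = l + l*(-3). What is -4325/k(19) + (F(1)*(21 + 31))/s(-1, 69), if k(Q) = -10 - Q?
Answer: 5833/29 ≈ 201.14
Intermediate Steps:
F(l) = -2*l (F(l) = l - 3*l = -2*l)
s(G, q) = -4 - 2*G
-4325/k(19) + (F(1)*(21 + 31))/s(-1, 69) = -4325/(-10 - 1*19) + ((-2*1)*(21 + 31))/(-4 - 2*(-1)) = -4325/(-10 - 19) + (-2*52)/(-4 + 2) = -4325/(-29) - 104/(-2) = -4325*(-1/29) - 104*(-½) = 4325/29 + 52 = 5833/29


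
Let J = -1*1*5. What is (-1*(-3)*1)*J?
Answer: -15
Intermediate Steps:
J = -5 (J = -1*5 = -5)
(-1*(-3)*1)*J = (-1*(-3)*1)*(-5) = (3*1)*(-5) = 3*(-5) = -15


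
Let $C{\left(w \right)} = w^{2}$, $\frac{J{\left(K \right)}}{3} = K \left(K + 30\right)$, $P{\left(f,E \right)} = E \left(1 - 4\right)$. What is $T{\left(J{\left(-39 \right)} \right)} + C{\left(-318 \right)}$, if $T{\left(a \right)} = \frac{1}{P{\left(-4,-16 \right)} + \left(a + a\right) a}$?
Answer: $\frac{224259256585}{2217666} \approx 1.0112 \cdot 10^{5}$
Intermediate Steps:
$P{\left(f,E \right)} = - 3 E$ ($P{\left(f,E \right)} = E \left(-3\right) = - 3 E$)
$J{\left(K \right)} = 3 K \left(30 + K\right)$ ($J{\left(K \right)} = 3 K \left(K + 30\right) = 3 K \left(30 + K\right)$)
$T{\left(a \right)} = \frac{1}{48 + 2 a^{2}}$ ($T{\left(a \right)} = \frac{1}{\left(-3\right) \left(-16\right) + \left(a + a\right) a} = \frac{1}{48 + 2 a a} = \frac{1}{48 + 2 a^{2}}$)
$T{\left(J{\left(-39 \right)} \right)} + C{\left(-318 \right)} = \frac{1}{2 \left(24 + \left(3 \left(-39\right) \left(30 - 39\right)\right)^{2}\right)} + \left(-318\right)^{2} = \frac{1}{2 \left(24 + \left(3 \left(-39\right) \left(-9\right)\right)^{2}\right)} + 101124 = \frac{1}{2 \left(24 + 1053^{2}\right)} + 101124 = \frac{1}{2 \left(24 + 1108809\right)} + 101124 = \frac{1}{2 \cdot 1108833} + 101124 = \frac{1}{2} \cdot \frac{1}{1108833} + 101124 = \frac{1}{2217666} + 101124 = \frac{224259256585}{2217666}$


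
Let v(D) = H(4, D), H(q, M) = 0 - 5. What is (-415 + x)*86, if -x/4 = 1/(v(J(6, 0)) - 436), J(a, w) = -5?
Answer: -15738946/441 ≈ -35689.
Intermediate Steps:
H(q, M) = -5
v(D) = -5
x = 4/441 (x = -4/(-5 - 436) = -4/(-441) = -4*(-1/441) = 4/441 ≈ 0.0090703)
(-415 + x)*86 = (-415 + 4/441)*86 = -183011/441*86 = -15738946/441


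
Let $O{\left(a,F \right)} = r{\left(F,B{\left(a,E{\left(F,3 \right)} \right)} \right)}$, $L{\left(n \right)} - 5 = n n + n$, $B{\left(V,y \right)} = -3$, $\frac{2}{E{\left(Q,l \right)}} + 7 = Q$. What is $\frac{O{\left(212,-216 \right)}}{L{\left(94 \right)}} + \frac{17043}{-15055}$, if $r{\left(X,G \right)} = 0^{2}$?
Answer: $- \frac{17043}{15055} \approx -1.132$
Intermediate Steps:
$E{\left(Q,l \right)} = \frac{2}{-7 + Q}$
$L{\left(n \right)} = 5 + n + n^{2}$ ($L{\left(n \right)} = 5 + \left(n n + n\right) = 5 + \left(n^{2} + n\right) = 5 + \left(n + n^{2}\right) = 5 + n + n^{2}$)
$r{\left(X,G \right)} = 0$
$O{\left(a,F \right)} = 0$
$\frac{O{\left(212,-216 \right)}}{L{\left(94 \right)}} + \frac{17043}{-15055} = \frac{0}{5 + 94 + 94^{2}} + \frac{17043}{-15055} = \frac{0}{5 + 94 + 8836} + 17043 \left(- \frac{1}{15055}\right) = \frac{0}{8935} - \frac{17043}{15055} = 0 \cdot \frac{1}{8935} - \frac{17043}{15055} = 0 - \frac{17043}{15055} = - \frac{17043}{15055}$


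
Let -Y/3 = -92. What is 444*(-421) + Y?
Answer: -186648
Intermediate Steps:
Y = 276 (Y = -3*(-92) = 276)
444*(-421) + Y = 444*(-421) + 276 = -186924 + 276 = -186648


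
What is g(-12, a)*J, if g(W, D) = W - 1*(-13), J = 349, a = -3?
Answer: 349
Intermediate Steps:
g(W, D) = 13 + W (g(W, D) = W + 13 = 13 + W)
g(-12, a)*J = (13 - 12)*349 = 1*349 = 349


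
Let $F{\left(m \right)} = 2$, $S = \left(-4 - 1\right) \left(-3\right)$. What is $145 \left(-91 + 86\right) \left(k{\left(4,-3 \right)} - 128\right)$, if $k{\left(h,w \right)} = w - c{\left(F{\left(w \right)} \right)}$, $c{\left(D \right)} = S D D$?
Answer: $138475$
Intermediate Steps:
$S = 15$ ($S = \left(-5\right) \left(-3\right) = 15$)
$c{\left(D \right)} = 15 D^{2}$ ($c{\left(D \right)} = 15 D D = 15 D^{2}$)
$k{\left(h,w \right)} = -60 + w$ ($k{\left(h,w \right)} = w - 15 \cdot 2^{2} = w - 15 \cdot 4 = w - 60 = -60 + w$)
$145 \left(-91 + 86\right) \left(k{\left(4,-3 \right)} - 128\right) = 145 \left(-91 + 86\right) \left(\left(-60 - 3\right) - 128\right) = 145 \left(- 5 \left(-63 - 128\right)\right) = 145 \left(\left(-5\right) \left(-191\right)\right) = 145 \cdot 955 = 138475$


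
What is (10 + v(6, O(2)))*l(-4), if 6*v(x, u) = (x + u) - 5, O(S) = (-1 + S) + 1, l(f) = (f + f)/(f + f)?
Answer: 21/2 ≈ 10.500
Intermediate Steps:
l(f) = 1 (l(f) = (2*f)/((2*f)) = (2*f)*(1/(2*f)) = 1)
O(S) = S
v(x, u) = -5/6 + u/6 + x/6 (v(x, u) = ((x + u) - 5)/6 = ((u + x) - 5)/6 = (-5 + u + x)/6 = -5/6 + u/6 + x/6)
(10 + v(6, O(2)))*l(-4) = (10 + (-5/6 + (1/6)*2 + (1/6)*6))*1 = (10 + (-5/6 + 1/3 + 1))*1 = (10 + 1/2)*1 = (21/2)*1 = 21/2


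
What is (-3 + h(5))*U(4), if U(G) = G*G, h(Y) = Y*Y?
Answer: 352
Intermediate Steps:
h(Y) = Y²
U(G) = G²
(-3 + h(5))*U(4) = (-3 + 5²)*4² = (-3 + 25)*16 = 22*16 = 352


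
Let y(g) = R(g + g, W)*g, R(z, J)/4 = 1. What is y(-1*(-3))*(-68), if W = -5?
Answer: -816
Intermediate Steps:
R(z, J) = 4 (R(z, J) = 4*1 = 4)
y(g) = 4*g
y(-1*(-3))*(-68) = (4*(-1*(-3)))*(-68) = (4*3)*(-68) = 12*(-68) = -816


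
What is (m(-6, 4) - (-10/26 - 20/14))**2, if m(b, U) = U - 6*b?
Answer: 14478025/8281 ≈ 1748.3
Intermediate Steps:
m(b, U) = U - 6*b
(m(-6, 4) - (-10/26 - 20/14))**2 = ((4 - 6*(-6)) - (-10/26 - 20/14))**2 = ((4 + 36) - (-10*1/26 - 20*1/14))**2 = (40 - (-5/13 - 10/7))**2 = (40 - 1*(-165/91))**2 = (40 + 165/91)**2 = (3805/91)**2 = 14478025/8281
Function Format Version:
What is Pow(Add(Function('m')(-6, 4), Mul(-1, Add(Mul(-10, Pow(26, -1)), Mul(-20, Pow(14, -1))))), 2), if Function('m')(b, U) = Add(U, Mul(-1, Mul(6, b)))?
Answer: Rational(14478025, 8281) ≈ 1748.3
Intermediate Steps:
Function('m')(b, U) = Add(U, Mul(-6, b))
Pow(Add(Function('m')(-6, 4), Mul(-1, Add(Mul(-10, Pow(26, -1)), Mul(-20, Pow(14, -1))))), 2) = Pow(Add(Add(4, Mul(-6, -6)), Mul(-1, Add(Mul(-10, Pow(26, -1)), Mul(-20, Pow(14, -1))))), 2) = Pow(Add(Add(4, 36), Mul(-1, Add(Mul(-10, Rational(1, 26)), Mul(-20, Rational(1, 14))))), 2) = Pow(Add(40, Mul(-1, Add(Rational(-5, 13), Rational(-10, 7)))), 2) = Pow(Add(40, Mul(-1, Rational(-165, 91))), 2) = Pow(Add(40, Rational(165, 91)), 2) = Pow(Rational(3805, 91), 2) = Rational(14478025, 8281)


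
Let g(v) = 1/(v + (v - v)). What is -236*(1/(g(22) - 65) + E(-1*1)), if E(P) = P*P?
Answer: -332052/1429 ≈ -232.37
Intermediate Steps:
g(v) = 1/v (g(v) = 1/(v + 0) = 1/v)
E(P) = P²
-236*(1/(g(22) - 65) + E(-1*1)) = -236*(1/(1/22 - 65) + (-1*1)²) = -236*(1/(1/22 - 65) + (-1)²) = -236*(1/(-1429/22) + 1) = -236*(-22/1429 + 1) = -236*1407/1429 = -332052/1429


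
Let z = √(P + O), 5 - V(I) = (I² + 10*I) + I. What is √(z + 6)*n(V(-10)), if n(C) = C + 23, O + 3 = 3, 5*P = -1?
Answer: 38*√(150 + 5*I*√5)/5 ≈ 93.145 + 3.4665*I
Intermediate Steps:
P = -⅕ (P = (⅕)*(-1) = -⅕ ≈ -0.20000)
O = 0 (O = -3 + 3 = 0)
V(I) = 5 - I² - 11*I (V(I) = 5 - ((I² + 10*I) + I) = 5 - (I² + 11*I) = 5 + (-I² - 11*I) = 5 - I² - 11*I)
z = I*√5/5 (z = √(-⅕ + 0) = √(-⅕) = I*√5/5 ≈ 0.44721*I)
n(C) = 23 + C
√(z + 6)*n(V(-10)) = √(I*√5/5 + 6)*(23 + (5 - 1*(-10)² - 11*(-10))) = √(6 + I*√5/5)*(23 + (5 - 1*100 + 110)) = √(6 + I*√5/5)*(23 + (5 - 100 + 110)) = √(6 + I*√5/5)*(23 + 15) = √(6 + I*√5/5)*38 = 38*√(6 + I*√5/5)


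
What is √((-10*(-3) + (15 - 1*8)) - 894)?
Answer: I*√857 ≈ 29.275*I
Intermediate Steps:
√((-10*(-3) + (15 - 1*8)) - 894) = √((30 + (15 - 8)) - 894) = √((30 + 7) - 894) = √(37 - 894) = √(-857) = I*√857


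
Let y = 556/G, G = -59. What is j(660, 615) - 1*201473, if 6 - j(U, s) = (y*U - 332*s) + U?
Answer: 488087/59 ≈ 8272.7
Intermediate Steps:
y = -556/59 (y = 556/(-59) = 556*(-1/59) = -556/59 ≈ -9.4237)
j(U, s) = 6 + 332*s + 497*U/59 (j(U, s) = 6 - ((-556*U/59 - 332*s) + U) = 6 - ((-332*s - 556*U/59) + U) = 6 - (-332*s - 497*U/59) = 6 + (332*s + 497*U/59) = 6 + 332*s + 497*U/59)
j(660, 615) - 1*201473 = (6 + 332*615 + (497/59)*660) - 1*201473 = (6 + 204180 + 328020/59) - 201473 = 12374994/59 - 201473 = 488087/59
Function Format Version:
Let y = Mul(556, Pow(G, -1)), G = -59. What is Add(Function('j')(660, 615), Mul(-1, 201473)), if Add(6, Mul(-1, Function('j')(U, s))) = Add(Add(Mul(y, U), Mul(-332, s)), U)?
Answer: Rational(488087, 59) ≈ 8272.7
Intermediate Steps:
y = Rational(-556, 59) (y = Mul(556, Pow(-59, -1)) = Mul(556, Rational(-1, 59)) = Rational(-556, 59) ≈ -9.4237)
Function('j')(U, s) = Add(6, Mul(332, s), Mul(Rational(497, 59), U)) (Function('j')(U, s) = Add(6, Mul(-1, Add(Add(Mul(Rational(-556, 59), U), Mul(-332, s)), U))) = Add(6, Mul(-1, Add(Add(Mul(-332, s), Mul(Rational(-556, 59), U)), U))) = Add(6, Mul(-1, Add(Mul(-332, s), Mul(Rational(-497, 59), U)))) = Add(6, Add(Mul(332, s), Mul(Rational(497, 59), U))) = Add(6, Mul(332, s), Mul(Rational(497, 59), U)))
Add(Function('j')(660, 615), Mul(-1, 201473)) = Add(Add(6, Mul(332, 615), Mul(Rational(497, 59), 660)), Mul(-1, 201473)) = Add(Add(6, 204180, Rational(328020, 59)), -201473) = Add(Rational(12374994, 59), -201473) = Rational(488087, 59)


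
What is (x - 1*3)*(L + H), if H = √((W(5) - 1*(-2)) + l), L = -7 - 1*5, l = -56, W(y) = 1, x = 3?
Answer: 0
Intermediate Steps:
L = -12 (L = -7 - 5 = -12)
H = I*√53 (H = √((1 - 1*(-2)) - 56) = √((1 + 2) - 56) = √(3 - 56) = √(-53) = I*√53 ≈ 7.2801*I)
(x - 1*3)*(L + H) = (3 - 1*3)*(-12 + I*√53) = (3 - 3)*(-12 + I*√53) = 0*(-12 + I*√53) = 0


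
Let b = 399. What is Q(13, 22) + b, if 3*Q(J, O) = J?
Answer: 1210/3 ≈ 403.33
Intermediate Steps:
Q(J, O) = J/3
Q(13, 22) + b = (⅓)*13 + 399 = 13/3 + 399 = 1210/3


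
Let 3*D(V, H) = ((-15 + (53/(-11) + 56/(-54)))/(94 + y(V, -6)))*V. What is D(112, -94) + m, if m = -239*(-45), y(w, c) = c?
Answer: 105323039/9801 ≈ 10746.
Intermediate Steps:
D(V, H) = -3097*V/39204 (D(V, H) = (((-15 + (53/(-11) + 56/(-54)))/(94 - 6))*V)/3 = (((-15 + (53*(-1/11) + 56*(-1/54)))/88)*V)/3 = (((-15 + (-53/11 - 28/27))*(1/88))*V)/3 = (((-15 - 1739/297)*(1/88))*V)/3 = ((-6194/297*1/88)*V)/3 = (-3097*V/13068)/3 = -3097*V/39204)
m = 10755
D(112, -94) + m = -3097/39204*112 + 10755 = -86716/9801 + 10755 = 105323039/9801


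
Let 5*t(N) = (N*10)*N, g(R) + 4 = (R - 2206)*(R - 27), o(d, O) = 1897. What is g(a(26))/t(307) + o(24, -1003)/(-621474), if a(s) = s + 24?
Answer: -2226979951/8367614718 ≈ -0.26614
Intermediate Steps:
a(s) = 24 + s
g(R) = -4 + (-2206 + R)*(-27 + R) (g(R) = -4 + (R - 2206)*(R - 27) = -4 + (-2206 + R)*(-27 + R))
t(N) = 2*N² (t(N) = ((N*10)*N)/5 = ((10*N)*N)/5 = (10*N²)/5 = 2*N²)
g(a(26))/t(307) + o(24, -1003)/(-621474) = (59558 + (24 + 26)² - 2233*(24 + 26))/((2*307²)) + 1897/(-621474) = (59558 + 50² - 2233*50)/((2*94249)) + 1897*(-1/621474) = (59558 + 2500 - 111650)/188498 - 271/88782 = -49592*1/188498 - 271/88782 = -24796/94249 - 271/88782 = -2226979951/8367614718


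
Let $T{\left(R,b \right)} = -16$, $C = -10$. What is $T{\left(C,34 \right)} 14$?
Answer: $-224$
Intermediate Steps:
$T{\left(C,34 \right)} 14 = \left(-16\right) 14 = -224$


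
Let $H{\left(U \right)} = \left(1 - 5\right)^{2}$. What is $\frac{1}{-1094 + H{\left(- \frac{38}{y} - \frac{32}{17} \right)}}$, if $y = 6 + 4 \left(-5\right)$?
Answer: $- \frac{1}{1078} \approx -0.00092764$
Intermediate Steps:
$y = -14$ ($y = 6 - 20 = -14$)
$H{\left(U \right)} = 16$ ($H{\left(U \right)} = \left(-4\right)^{2} = 16$)
$\frac{1}{-1094 + H{\left(- \frac{38}{y} - \frac{32}{17} \right)}} = \frac{1}{-1094 + 16} = \frac{1}{-1078} = - \frac{1}{1078}$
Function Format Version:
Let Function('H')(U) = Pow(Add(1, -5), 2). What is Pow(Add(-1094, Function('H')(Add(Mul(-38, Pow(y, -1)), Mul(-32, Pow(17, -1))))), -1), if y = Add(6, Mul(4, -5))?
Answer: Rational(-1, 1078) ≈ -0.00092764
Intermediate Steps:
y = -14 (y = Add(6, -20) = -14)
Function('H')(U) = 16 (Function('H')(U) = Pow(-4, 2) = 16)
Pow(Add(-1094, Function('H')(Add(Mul(-38, Pow(y, -1)), Mul(-32, Pow(17, -1))))), -1) = Pow(Add(-1094, 16), -1) = Pow(-1078, -1) = Rational(-1, 1078)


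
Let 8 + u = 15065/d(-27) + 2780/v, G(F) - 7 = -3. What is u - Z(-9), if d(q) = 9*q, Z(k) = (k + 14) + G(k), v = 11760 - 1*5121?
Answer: -42255568/537759 ≈ -78.577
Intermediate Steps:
G(F) = 4 (G(F) = 7 - 3 = 4)
v = 6639 (v = 11760 - 5121 = 6639)
Z(k) = 18 + k (Z(k) = (k + 14) + 4 = (14 + k) + 4 = 18 + k)
u = -37415737/537759 (u = -8 + (15065/((9*(-27))) + 2780/6639) = -8 + (15065/(-243) + 2780*(1/6639)) = -8 + (15065*(-1/243) + 2780/6639) = -8 + (-15065/243 + 2780/6639) = -8 - 33113665/537759 = -37415737/537759 ≈ -69.577)
u - Z(-9) = -37415737/537759 - (18 - 9) = -37415737/537759 - 1*9 = -37415737/537759 - 9 = -42255568/537759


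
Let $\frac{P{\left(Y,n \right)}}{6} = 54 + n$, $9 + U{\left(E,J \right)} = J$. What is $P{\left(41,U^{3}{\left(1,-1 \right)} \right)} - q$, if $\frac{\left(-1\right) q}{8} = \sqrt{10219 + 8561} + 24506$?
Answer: $190372 + 16 \sqrt{4695} \approx 1.9147 \cdot 10^{5}$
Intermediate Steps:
$U{\left(E,J \right)} = -9 + J$
$q = -196048 - 16 \sqrt{4695}$ ($q = - 8 \left(\sqrt{10219 + 8561} + 24506\right) = - 8 \left(\sqrt{18780} + 24506\right) = - 8 \left(2 \sqrt{4695} + 24506\right) = - 8 \left(24506 + 2 \sqrt{4695}\right) = -196048 - 16 \sqrt{4695} \approx -1.9714 \cdot 10^{5}$)
$P{\left(Y,n \right)} = 324 + 6 n$ ($P{\left(Y,n \right)} = 6 \left(54 + n\right) = 324 + 6 n$)
$P{\left(41,U^{3}{\left(1,-1 \right)} \right)} - q = \left(324 + 6 \left(-9 - 1\right)^{3}\right) - \left(-196048 - 16 \sqrt{4695}\right) = \left(324 + 6 \left(-10\right)^{3}\right) + \left(196048 + 16 \sqrt{4695}\right) = \left(324 + 6 \left(-1000\right)\right) + \left(196048 + 16 \sqrt{4695}\right) = \left(324 - 6000\right) + \left(196048 + 16 \sqrt{4695}\right) = -5676 + \left(196048 + 16 \sqrt{4695}\right) = 190372 + 16 \sqrt{4695}$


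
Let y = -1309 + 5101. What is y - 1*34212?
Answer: -30420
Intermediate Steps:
y = 3792
y - 1*34212 = 3792 - 1*34212 = 3792 - 34212 = -30420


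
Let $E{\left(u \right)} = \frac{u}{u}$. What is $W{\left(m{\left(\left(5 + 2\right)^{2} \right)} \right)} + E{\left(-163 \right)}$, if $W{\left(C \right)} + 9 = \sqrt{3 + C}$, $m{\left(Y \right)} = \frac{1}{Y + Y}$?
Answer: $-8 + \frac{\sqrt{590}}{14} \approx -6.265$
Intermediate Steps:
$E{\left(u \right)} = 1$
$m{\left(Y \right)} = \frac{1}{2 Y}$
$W{\left(C \right)} = -9 + \sqrt{3 + C}$
$W{\left(m{\left(\left(5 + 2\right)^{2} \right)} \right)} + E{\left(-163 \right)} = \left(-9 + \sqrt{3 + \frac{1}{2 \left(5 + 2\right)^{2}}}\right) + 1 = \left(-9 + \sqrt{3 + \frac{1}{2 \cdot 7^{2}}}\right) + 1 = \left(-9 + \sqrt{3 + \frac{1}{2 \cdot 49}}\right) + 1 = \left(-9 + \sqrt{3 + \frac{1}{2} \cdot \frac{1}{49}}\right) + 1 = \left(-9 + \sqrt{3 + \frac{1}{98}}\right) + 1 = \left(-9 + \sqrt{\frac{295}{98}}\right) + 1 = \left(-9 + \frac{\sqrt{590}}{14}\right) + 1 = -8 + \frac{\sqrt{590}}{14}$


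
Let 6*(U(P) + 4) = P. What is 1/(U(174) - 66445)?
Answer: -1/66420 ≈ -1.5056e-5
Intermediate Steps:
U(P) = -4 + P/6
1/(U(174) - 66445) = 1/((-4 + (⅙)*174) - 66445) = 1/((-4 + 29) - 66445) = 1/(25 - 66445) = 1/(-66420) = -1/66420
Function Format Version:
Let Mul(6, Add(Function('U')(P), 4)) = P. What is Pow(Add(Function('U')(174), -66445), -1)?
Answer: Rational(-1, 66420) ≈ -1.5056e-5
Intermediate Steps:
Function('U')(P) = Add(-4, Mul(Rational(1, 6), P))
Pow(Add(Function('U')(174), -66445), -1) = Pow(Add(Add(-4, Mul(Rational(1, 6), 174)), -66445), -1) = Pow(Add(Add(-4, 29), -66445), -1) = Pow(Add(25, -66445), -1) = Pow(-66420, -1) = Rational(-1, 66420)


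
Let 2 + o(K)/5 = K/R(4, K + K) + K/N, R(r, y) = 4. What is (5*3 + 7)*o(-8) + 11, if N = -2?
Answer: 11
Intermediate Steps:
o(K) = -10 - 5*K/4 (o(K) = -10 + 5*(K/4 + K/(-2)) = -10 + 5*(K*(¼) + K*(-½)) = -10 + 5*(K/4 - K/2) = -10 + 5*(-K/4) = -10 - 5*K/4)
(5*3 + 7)*o(-8) + 11 = (5*3 + 7)*(-10 - 5/4*(-8)) + 11 = (15 + 7)*(-10 + 10) + 11 = 22*0 + 11 = 0 + 11 = 11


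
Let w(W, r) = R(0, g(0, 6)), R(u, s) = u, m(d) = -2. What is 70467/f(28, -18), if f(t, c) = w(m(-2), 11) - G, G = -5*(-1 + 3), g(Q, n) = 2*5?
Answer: 70467/10 ≈ 7046.7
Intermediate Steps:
g(Q, n) = 10
w(W, r) = 0
G = -10 (G = -5*2 = -10)
f(t, c) = 10 (f(t, c) = 0 - 1*(-10) = 0 + 10 = 10)
70467/f(28, -18) = 70467/10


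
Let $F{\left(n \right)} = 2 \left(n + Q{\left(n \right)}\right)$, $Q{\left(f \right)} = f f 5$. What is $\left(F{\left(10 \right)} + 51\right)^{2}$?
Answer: $1147041$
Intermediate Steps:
$Q{\left(f \right)} = 5 f^{2}$ ($Q{\left(f \right)} = f^{2} \cdot 5 = 5 f^{2}$)
$F{\left(n \right)} = 2 n + 10 n^{2}$ ($F{\left(n \right)} = 2 \left(n + 5 n^{2}\right) = 2 n + 10 n^{2}$)
$\left(F{\left(10 \right)} + 51\right)^{2} = \left(2 \cdot 10 \left(1 + 5 \cdot 10\right) + 51\right)^{2} = \left(2 \cdot 10 \left(1 + 50\right) + 51\right)^{2} = \left(2 \cdot 10 \cdot 51 + 51\right)^{2} = \left(1020 + 51\right)^{2} = 1071^{2} = 1147041$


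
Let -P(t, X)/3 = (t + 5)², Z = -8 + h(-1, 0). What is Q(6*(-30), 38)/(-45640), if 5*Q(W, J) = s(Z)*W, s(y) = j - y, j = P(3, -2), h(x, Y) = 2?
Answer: -837/5705 ≈ -0.14671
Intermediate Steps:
Z = -6 (Z = -8 + 2 = -6)
P(t, X) = -3*(5 + t)² (P(t, X) = -3*(t + 5)² = -3*(5 + t)²)
j = -192 (j = -3*(5 + 3)² = -3*8² = -3*64 = -192)
s(y) = -192 - y
Q(W, J) = -186*W/5 (Q(W, J) = ((-192 - 1*(-6))*W)/5 = ((-192 + 6)*W)/5 = (-186*W)/5 = -186*W/5)
Q(6*(-30), 38)/(-45640) = -1116*(-30)/5/(-45640) = -186/5*(-180)*(-1/45640) = 6696*(-1/45640) = -837/5705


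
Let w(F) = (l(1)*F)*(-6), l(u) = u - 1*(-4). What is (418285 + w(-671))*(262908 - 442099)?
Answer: -78560022265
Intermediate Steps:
l(u) = 4 + u (l(u) = u + 4 = 4 + u)
w(F) = -30*F (w(F) = ((4 + 1)*F)*(-6) = (5*F)*(-6) = -30*F)
(418285 + w(-671))*(262908 - 442099) = (418285 - 30*(-671))*(262908 - 442099) = (418285 + 20130)*(-179191) = 438415*(-179191) = -78560022265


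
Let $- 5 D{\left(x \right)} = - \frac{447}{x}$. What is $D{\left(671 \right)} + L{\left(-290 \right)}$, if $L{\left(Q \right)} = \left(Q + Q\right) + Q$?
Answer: $- \frac{2918403}{3355} \approx -869.87$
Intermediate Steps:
$D{\left(x \right)} = \frac{447}{5 x}$ ($D{\left(x \right)} = - \frac{\left(-447\right) \frac{1}{x}}{5} = \frac{447}{5 x}$)
$L{\left(Q \right)} = 3 Q$ ($L{\left(Q \right)} = 2 Q + Q = 3 Q$)
$D{\left(671 \right)} + L{\left(-290 \right)} = \frac{447}{5 \cdot 671} + 3 \left(-290\right) = \frac{447}{5} \cdot \frac{1}{671} - 870 = \frac{447}{3355} - 870 = - \frac{2918403}{3355}$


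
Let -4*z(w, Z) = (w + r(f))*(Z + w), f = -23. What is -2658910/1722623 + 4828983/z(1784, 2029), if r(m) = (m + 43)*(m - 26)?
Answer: -3452113457413/440080220433 ≈ -7.8443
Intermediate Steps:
r(m) = (-26 + m)*(43 + m) (r(m) = (43 + m)*(-26 + m) = (-26 + m)*(43 + m))
z(w, Z) = -(-980 + w)*(Z + w)/4 (z(w, Z) = -(w + (-1118 + (-23)**2 + 17*(-23)))*(Z + w)/4 = -(w + (-1118 + 529 - 391))*(Z + w)/4 = -(w - 980)*(Z + w)/4 = -(-980 + w)*(Z + w)/4)
-2658910/1722623 + 4828983/z(1784, 2029) = -2658910/1722623 + 4828983/(245*2029 + 245*1784 - 1/4*1784**2 - 1/4*2029*1784) = -2658910*1/1722623 + 4828983/(497105 + 437080 - 1/4*3182656 - 904934) = -2658910/1722623 + 4828983/(497105 + 437080 - 795664 - 904934) = -2658910/1722623 + 4828983/(-766413) = -2658910/1722623 + 4828983*(-1/766413) = -2658910/1722623 - 1609661/255471 = -3452113457413/440080220433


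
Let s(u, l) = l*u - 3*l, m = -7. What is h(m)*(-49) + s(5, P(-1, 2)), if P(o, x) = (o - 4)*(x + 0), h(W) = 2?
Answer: -118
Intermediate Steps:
P(o, x) = x*(-4 + o) (P(o, x) = (-4 + o)*x = x*(-4 + o))
s(u, l) = -3*l + l*u
h(m)*(-49) + s(5, P(-1, 2)) = 2*(-49) + (2*(-4 - 1))*(-3 + 5) = -98 + (2*(-5))*2 = -98 - 10*2 = -98 - 20 = -118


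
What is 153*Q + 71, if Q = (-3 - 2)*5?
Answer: -3754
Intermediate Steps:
Q = -25 (Q = -5*5 = -25)
153*Q + 71 = 153*(-25) + 71 = -3825 + 71 = -3754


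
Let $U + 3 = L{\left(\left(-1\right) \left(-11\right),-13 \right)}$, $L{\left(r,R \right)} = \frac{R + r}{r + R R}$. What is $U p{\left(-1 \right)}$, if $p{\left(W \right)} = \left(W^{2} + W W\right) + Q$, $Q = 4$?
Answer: $- \frac{271}{15} \approx -18.067$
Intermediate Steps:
$L{\left(r,R \right)} = \frac{R + r}{r + R^{2}}$
$U = - \frac{271}{90}$ ($U = -3 + \frac{-13 - -11}{\left(-1\right) \left(-11\right) + \left(-13\right)^{2}} = -3 + \frac{-13 + 11}{11 + 169} = -3 + \frac{1}{180} \left(-2\right) = -3 - \frac{1}{90} = - \frac{271}{90} \approx -3.0111$)
$p{\left(W \right)} = 4 + 2 W^{2}$ ($p{\left(W \right)} = \left(W^{2} + W W\right) + 4 = \left(W^{2} + W^{2}\right) + 4 = 2 W^{2} + 4 = 4 + 2 W^{2}$)
$U p{\left(-1 \right)} = - \frac{271 \left(4 + 2 \left(-1\right)^{2}\right)}{90} = - \frac{271 \left(4 + 2 \cdot 1\right)}{90} = - \frac{271 \left(4 + 2\right)}{90} = \left(- \frac{271}{90}\right) 6 = - \frac{271}{15}$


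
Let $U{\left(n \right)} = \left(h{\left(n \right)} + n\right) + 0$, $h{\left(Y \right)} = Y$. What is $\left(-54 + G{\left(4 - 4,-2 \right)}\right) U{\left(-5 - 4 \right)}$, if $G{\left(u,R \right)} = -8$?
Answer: $1116$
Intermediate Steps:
$U{\left(n \right)} = 2 n$ ($U{\left(n \right)} = \left(n + n\right) + 0 = 2 n + 0 = 2 n$)
$\left(-54 + G{\left(4 - 4,-2 \right)}\right) U{\left(-5 - 4 \right)} = \left(-54 - 8\right) 2 \left(-5 - 4\right) = - 62 \cdot 2 \left(-5 - 4\right) = - 62 \cdot 2 \left(-9\right) = \left(-62\right) \left(-18\right) = 1116$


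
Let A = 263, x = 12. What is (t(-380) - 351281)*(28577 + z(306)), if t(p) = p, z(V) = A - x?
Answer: -10137683308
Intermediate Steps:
z(V) = 251 (z(V) = 263 - 1*12 = 263 - 12 = 251)
(t(-380) - 351281)*(28577 + z(306)) = (-380 - 351281)*(28577 + 251) = -351661*28828 = -10137683308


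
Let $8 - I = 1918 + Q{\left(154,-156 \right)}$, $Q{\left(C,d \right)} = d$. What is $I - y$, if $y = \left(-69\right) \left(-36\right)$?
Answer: $-4238$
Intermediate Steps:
$y = 2484$
$I = -1754$ ($I = 8 - \left(1918 - 156\right) = 8 - 1762 = -1754$)
$I - y = -1754 - 2484 = -4238$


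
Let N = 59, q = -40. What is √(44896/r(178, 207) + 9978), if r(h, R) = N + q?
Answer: √4455082/19 ≈ 111.09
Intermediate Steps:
r(h, R) = 19 (r(h, R) = 59 - 40 = 19)
√(44896/r(178, 207) + 9978) = √(44896/19 + 9978) = √(234478/19) = √4455082/19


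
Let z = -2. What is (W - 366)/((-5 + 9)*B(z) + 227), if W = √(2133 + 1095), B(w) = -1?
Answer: -366/223 + 2*√807/223 ≈ -1.3865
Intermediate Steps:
W = 2*√807 (W = √3228 = 2*√807 ≈ 56.815)
(W - 366)/((-5 + 9)*B(z) + 227) = (2*√807 - 366)/((-5 + 9)*(-1) + 227) = (-366 + 2*√807)/(4*(-1) + 227) = (-366 + 2*√807)/(-4 + 227) = (-366 + 2*√807)/223 = (-366 + 2*√807)*(1/223) = -366/223 + 2*√807/223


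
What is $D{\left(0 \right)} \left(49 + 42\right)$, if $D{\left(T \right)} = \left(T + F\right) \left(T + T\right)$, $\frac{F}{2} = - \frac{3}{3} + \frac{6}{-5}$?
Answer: $0$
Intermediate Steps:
$F = - \frac{22}{5}$ ($F = 2 \left(- \frac{3}{3} + \frac{6}{-5}\right) = 2 \left(\left(-3\right) \frac{1}{3} + 6 \left(- \frac{1}{5}\right)\right) = 2 \left(-1 - \frac{6}{5}\right) = 2 \left(- \frac{11}{5}\right) = - \frac{22}{5} \approx -4.4$)
$D{\left(T \right)} = 2 T \left(- \frac{22}{5} + T\right)$ ($D{\left(T \right)} = \left(T - \frac{22}{5}\right) \left(T + T\right) = \left(- \frac{22}{5} + T\right) 2 T = 2 T \left(- \frac{22}{5} + T\right)$)
$D{\left(0 \right)} \left(49 + 42\right) = \frac{2}{5} \cdot 0 \left(-22 + 5 \cdot 0\right) \left(49 + 42\right) = \frac{2}{5} \cdot 0 \left(-22 + 0\right) 91 = \frac{2}{5} \cdot 0 \left(-22\right) 91 = 0 \cdot 91 = 0$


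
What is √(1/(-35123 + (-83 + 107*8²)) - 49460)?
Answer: I*√39774553099798/28358 ≈ 222.4*I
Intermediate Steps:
√(1/(-35123 + (-83 + 107*8²)) - 49460) = √(1/(-35123 + (-83 + 107*64)) - 49460) = √(1/(-35123 + (-83 + 6848)) - 49460) = √(1/(-35123 + 6765) - 49460) = √(1/(-28358) - 49460) = √(-1/28358 - 49460) = √(-1402586681/28358) = I*√39774553099798/28358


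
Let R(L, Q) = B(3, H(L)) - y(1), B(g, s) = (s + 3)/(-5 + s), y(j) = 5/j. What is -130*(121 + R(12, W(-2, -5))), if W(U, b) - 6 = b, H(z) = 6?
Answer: -16250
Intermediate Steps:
B(g, s) = (3 + s)/(-5 + s)
W(U, b) = 6 + b
R(L, Q) = 4 (R(L, Q) = (3 + 6)/(-5 + 6) - 5/1 = 9/1 - 5 = 1*9 - 1*5 = 9 - 5 = 4)
-130*(121 + R(12, W(-2, -5))) = -130*(121 + 4) = -130*125 = -16250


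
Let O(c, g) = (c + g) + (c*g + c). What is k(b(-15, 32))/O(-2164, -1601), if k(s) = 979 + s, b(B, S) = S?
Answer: 1011/3458635 ≈ 0.00029231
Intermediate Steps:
O(c, g) = g + 2*c + c*g (O(c, g) = (c + g) + (c + c*g) = g + 2*c + c*g)
k(b(-15, 32))/O(-2164, -1601) = (979 + 32)/(-1601 + 2*(-2164) - 2164*(-1601)) = 1011/(-1601 - 4328 + 3464564) = 1011/3458635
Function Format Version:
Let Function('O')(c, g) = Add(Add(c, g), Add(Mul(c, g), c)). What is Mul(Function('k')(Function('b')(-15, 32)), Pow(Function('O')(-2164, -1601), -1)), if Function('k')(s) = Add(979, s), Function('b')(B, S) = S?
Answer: Rational(1011, 3458635) ≈ 0.00029231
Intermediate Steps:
Function('O')(c, g) = Add(g, Mul(2, c), Mul(c, g)) (Function('O')(c, g) = Add(Add(c, g), Add(c, Mul(c, g))) = Add(g, Mul(2, c), Mul(c, g)))
Mul(Function('k')(Function('b')(-15, 32)), Pow(Function('O')(-2164, -1601), -1)) = Mul(Add(979, 32), Pow(Add(-1601, Mul(2, -2164), Mul(-2164, -1601)), -1)) = Mul(1011, Pow(Add(-1601, -4328, 3464564), -1)) = Mul(1011, Pow(3458635, -1)) = Mul(1011, Rational(1, 3458635)) = Rational(1011, 3458635)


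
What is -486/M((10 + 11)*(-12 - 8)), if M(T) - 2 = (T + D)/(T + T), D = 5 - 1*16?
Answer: -408240/2111 ≈ -193.39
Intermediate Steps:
D = -11 (D = 5 - 16 = -11)
M(T) = 2 + (-11 + T)/(2*T) (M(T) = 2 + (T - 11)/(T + T) = 2 + (-11 + T)/((2*T)) = 2 + (-11 + T)*(1/(2*T)) = 2 + (-11 + T)/(2*T))
-486/M((10 + 11)*(-12 - 8)) = -486*2*(-12 - 8)*(10 + 11)/(-11 + 5*((10 + 11)*(-12 - 8))) = -486*(-840/(-11 + 5*(21*(-20)))) = -486*(-840/(-11 + 5*(-420))) = -486*(-840/(-11 - 2100)) = -486/((1/2)*(-1/420)*(-2111)) = -486/2111/840 = -486*840/2111 = -408240/2111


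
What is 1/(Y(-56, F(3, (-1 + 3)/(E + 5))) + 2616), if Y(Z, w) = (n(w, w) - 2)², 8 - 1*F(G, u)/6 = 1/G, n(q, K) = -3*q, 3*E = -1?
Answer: 1/22216 ≈ 4.5013e-5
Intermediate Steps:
E = -⅓ (E = (⅓)*(-1) = -⅓ ≈ -0.33333)
F(G, u) = 48 - 6/G
Y(Z, w) = (-2 - 3*w)² (Y(Z, w) = (-3*w - 2)² = (-2 - 3*w)²)
1/(Y(-56, F(3, (-1 + 3)/(E + 5))) + 2616) = 1/((2 + 3*(48 - 6/3))² + 2616) = 1/((2 + 3*(48 - 6*⅓))² + 2616) = 1/((2 + 3*(48 - 2))² + 2616) = 1/((2 + 3*46)² + 2616) = 1/((2 + 138)² + 2616) = 1/(140² + 2616) = 1/(19600 + 2616) = 1/22216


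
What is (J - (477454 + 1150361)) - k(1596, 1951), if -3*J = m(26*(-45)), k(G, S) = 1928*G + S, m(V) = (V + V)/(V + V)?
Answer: -14120563/3 ≈ -4.7069e+6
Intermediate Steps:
m(V) = 1 (m(V) = (2*V)/((2*V)) = (2*V)*(1/(2*V)) = 1)
k(G, S) = S + 1928*G
J = -⅓ (J = -⅓*1 = -⅓ ≈ -0.33333)
(J - (477454 + 1150361)) - k(1596, 1951) = (-⅓ - (477454 + 1150361)) - (1951 + 1928*1596) = (-⅓ - 1*1627815) - (1951 + 3077088) = (-⅓ - 1627815) - 1*3079039 = -4883446/3 - 3079039 = -14120563/3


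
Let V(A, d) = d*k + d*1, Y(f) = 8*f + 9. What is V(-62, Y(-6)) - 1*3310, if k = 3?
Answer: -3466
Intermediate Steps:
Y(f) = 9 + 8*f
V(A, d) = 4*d (V(A, d) = d*3 + d*1 = 3*d + d = 4*d)
V(-62, Y(-6)) - 1*3310 = 4*(9 + 8*(-6)) - 1*3310 = 4*(9 - 48) - 3310 = 4*(-39) - 3310 = -156 - 3310 = -3466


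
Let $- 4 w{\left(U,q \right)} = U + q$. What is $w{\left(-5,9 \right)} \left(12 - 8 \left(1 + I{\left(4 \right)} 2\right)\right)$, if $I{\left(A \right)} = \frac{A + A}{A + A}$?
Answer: $12$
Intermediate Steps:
$I{\left(A \right)} = 1$ ($I{\left(A \right)} = \frac{2 A}{2 A} = 2 A \frac{1}{2 A} = 1$)
$w{\left(U,q \right)} = - \frac{U}{4} - \frac{q}{4}$ ($w{\left(U,q \right)} = - \frac{U + q}{4} = - \frac{U}{4} - \frac{q}{4}$)
$w{\left(-5,9 \right)} \left(12 - 8 \left(1 + I{\left(4 \right)} 2\right)\right) = \left(\left(- \frac{1}{4}\right) \left(-5\right) - \frac{9}{4}\right) \left(12 - 8 \left(1 + 1 \cdot 2\right)\right) = \left(\frac{5}{4} - \frac{9}{4}\right) \left(12 - 8 \left(1 + 2\right)\right) = - (12 - 24) = \left(-1\right) \left(-12\right) = 12$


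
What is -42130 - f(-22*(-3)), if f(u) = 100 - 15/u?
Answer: -929055/22 ≈ -42230.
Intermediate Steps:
f(u) = 100 - 15/u
-42130 - f(-22*(-3)) = -42130 - (100 - 15/((-22*(-3)))) = -42130 - (100 - 15/66) = -42130 - (100 - 15*1/66) = -42130 - (100 - 5/22) = -42130 - 1*2195/22 = -42130 - 2195/22 = -929055/22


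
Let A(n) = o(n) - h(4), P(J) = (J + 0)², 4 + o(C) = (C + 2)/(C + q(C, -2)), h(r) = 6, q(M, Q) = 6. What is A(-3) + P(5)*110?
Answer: 8219/3 ≈ 2739.7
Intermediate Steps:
o(C) = -4 + (2 + C)/(6 + C) (o(C) = -4 + (C + 2)/(C + 6) = -4 + (2 + C)/(6 + C))
P(J) = J²
A(n) = -6 + (-22 - 3*n)/(6 + n) (A(n) = (-22 - 3*n)/(6 + n) - 1*6 = (-22 - 3*n)/(6 + n) - 6 = -6 + (-22 - 3*n)/(6 + n))
A(-3) + P(5)*110 = (-58 - 9*(-3))/(6 - 3) + 5²*110 = (-58 + 27)/3 + 25*110 = (⅓)*(-31) + 2750 = -31/3 + 2750 = 8219/3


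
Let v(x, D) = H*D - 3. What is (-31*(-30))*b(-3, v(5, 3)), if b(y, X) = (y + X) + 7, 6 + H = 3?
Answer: -7440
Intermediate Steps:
H = -3 (H = -6 + 3 = -3)
v(x, D) = -3 - 3*D (v(x, D) = -3*D - 3 = -3 - 3*D)
b(y, X) = 7 + X + y (b(y, X) = (X + y) + 7 = 7 + X + y)
(-31*(-30))*b(-3, v(5, 3)) = (-31*(-30))*(7 + (-3 - 3*3) - 3) = 930*(7 + (-3 - 9) - 3) = 930*(7 - 12 - 3) = 930*(-8) = -7440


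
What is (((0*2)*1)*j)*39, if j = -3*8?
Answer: 0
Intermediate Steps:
j = -24
(((0*2)*1)*j)*39 = (((0*2)*1)*(-24))*39 = ((0*1)*(-24))*39 = (0*(-24))*39 = 0*39 = 0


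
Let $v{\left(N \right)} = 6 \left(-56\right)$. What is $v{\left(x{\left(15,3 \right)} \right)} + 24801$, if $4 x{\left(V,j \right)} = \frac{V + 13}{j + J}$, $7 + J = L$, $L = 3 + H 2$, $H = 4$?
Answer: $24465$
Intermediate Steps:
$L = 11$ ($L = 3 + 4 \cdot 2 = 3 + 8 = 11$)
$J = 4$ ($J = -7 + 11 = 4$)
$x{\left(V,j \right)} = \frac{13 + V}{4 \left(4 + j\right)}$ ($x{\left(V,j \right)} = \frac{\left(V + 13\right) \frac{1}{j + 4}}{4} = \frac{\left(13 + V\right) \frac{1}{4 + j}}{4} = \frac{\frac{1}{4 + j} \left(13 + V\right)}{4} = \frac{13 + V}{4 \left(4 + j\right)}$)
$v{\left(N \right)} = -336$
$v{\left(x{\left(15,3 \right)} \right)} + 24801 = -336 + 24801 = 24465$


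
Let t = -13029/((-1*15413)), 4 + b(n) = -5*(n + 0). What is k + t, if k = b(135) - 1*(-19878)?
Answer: 295927216/15413 ≈ 19200.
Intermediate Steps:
b(n) = -4 - 5*n (b(n) = -4 - 5*(n + 0) = -4 - 5*n)
k = 19199 (k = (-4 - 5*135) - 1*(-19878) = (-4 - 675) + 19878 = -679 + 19878 = 19199)
t = 13029/15413 (t = -13029/(-15413) = -13029*(-1/15413) = 13029/15413 ≈ 0.84533)
k + t = 19199 + 13029/15413 = 295927216/15413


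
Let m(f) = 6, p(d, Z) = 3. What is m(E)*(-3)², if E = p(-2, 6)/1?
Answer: 54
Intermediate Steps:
E = 3 (E = 3/1 = 3*1 = 3)
m(E)*(-3)² = 6*(-3)² = 6*9 = 54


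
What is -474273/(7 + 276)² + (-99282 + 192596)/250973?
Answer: -111556292683/20100176597 ≈ -5.5500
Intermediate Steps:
-474273/(7 + 276)² + (-99282 + 192596)/250973 = -474273/(283²) + 93314*(1/250973) = -474273/80089 + 93314/250973 = -111556292683/20100176597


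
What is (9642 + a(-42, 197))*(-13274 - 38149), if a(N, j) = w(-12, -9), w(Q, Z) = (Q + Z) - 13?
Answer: -494072184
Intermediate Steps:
w(Q, Z) = -13 + Q + Z
a(N, j) = -34 (a(N, j) = -13 - 12 - 9 = -34)
(9642 + a(-42, 197))*(-13274 - 38149) = (9642 - 34)*(-13274 - 38149) = 9608*(-51423) = -494072184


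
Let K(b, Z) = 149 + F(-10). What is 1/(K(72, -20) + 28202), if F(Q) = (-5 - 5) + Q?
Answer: 1/28331 ≈ 3.5297e-5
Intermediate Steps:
F(Q) = -10 + Q
K(b, Z) = 129 (K(b, Z) = 149 + (-10 - 10) = 149 - 20 = 129)
1/(K(72, -20) + 28202) = 1/(129 + 28202) = 1/28331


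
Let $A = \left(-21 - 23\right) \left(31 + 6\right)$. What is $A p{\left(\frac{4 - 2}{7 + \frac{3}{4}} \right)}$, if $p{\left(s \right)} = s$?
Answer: $- \frac{13024}{31} \approx -420.13$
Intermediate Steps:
$A = -1628$ ($A = \left(-44\right) 37 = -1628$)
$A p{\left(\frac{4 - 2}{7 + \frac{3}{4}} \right)} = - 1628 \frac{4 - 2}{7 + \frac{3}{4}} = - 1628 \frac{2}{7 + 3 \cdot \frac{1}{4}} = - 1628 \frac{2}{7 + \frac{3}{4}} = - 1628 \frac{2}{\frac{31}{4}} = - 1628 \cdot 2 \cdot \frac{4}{31} = \left(-1628\right) \frac{8}{31} = - \frac{13024}{31}$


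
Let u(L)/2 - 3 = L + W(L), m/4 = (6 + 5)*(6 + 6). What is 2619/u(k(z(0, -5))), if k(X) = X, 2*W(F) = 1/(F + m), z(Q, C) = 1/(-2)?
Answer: 921015/1759 ≈ 523.60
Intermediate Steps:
m = 528 (m = 4*((6 + 5)*(6 + 6)) = 4*(11*12) = 4*132 = 528)
z(Q, C) = -1/2
W(F) = 1/(2*(528 + F)) (W(F) = 1/(2*(F + 528)) = 1/(2*(528 + F)))
u(L) = 6 + 1/(528 + L) + 2*L (u(L) = 6 + 2*(L + 1/(2*(528 + L))) = 6 + (1/(528 + L) + 2*L) = 6 + 1/(528 + L) + 2*L)
2619/u(k(z(0, -5))) = 2619/(((1 + 2*(3 - 1/2)*(528 - 1/2))/(528 - 1/2))) = 2619/(((1 + 2*(5/2)*(1055/2))/(1055/2))) = 2619/((2*(1 + 5275/2)/1055)) = 2619/(((2/1055)*(5277/2))) = 2619/(5277/1055) = 2619*(1055/5277) = 921015/1759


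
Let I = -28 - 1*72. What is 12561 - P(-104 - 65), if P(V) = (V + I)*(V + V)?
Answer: -78361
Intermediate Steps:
I = -100 (I = -28 - 72 = -100)
P(V) = 2*V*(-100 + V) (P(V) = (V - 100)*(V + V) = (-100 + V)*(2*V) = 2*V*(-100 + V))
12561 - P(-104 - 65) = 12561 - 2*(-104 - 65)*(-100 + (-104 - 65)) = 12561 - 2*(-169)*(-100 - 169) = 12561 - 2*(-169)*(-269) = 12561 - 1*90922 = 12561 - 90922 = -78361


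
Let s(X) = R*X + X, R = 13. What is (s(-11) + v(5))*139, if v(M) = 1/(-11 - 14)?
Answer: -535289/25 ≈ -21412.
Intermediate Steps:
v(M) = -1/25 (v(M) = 1/(-25) = -1/25)
s(X) = 14*X (s(X) = 13*X + X = 14*X)
(s(-11) + v(5))*139 = (14*(-11) - 1/25)*139 = (-154 - 1/25)*139 = -3851/25*139 = -535289/25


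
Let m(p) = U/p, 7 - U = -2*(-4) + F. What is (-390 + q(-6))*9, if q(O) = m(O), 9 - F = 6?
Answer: -3504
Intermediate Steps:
F = 3 (F = 9 - 1*6 = 9 - 6 = 3)
U = -4 (U = 7 - (-2*(-4) + 3) = 7 - (8 + 3) = 7 - 1*11 = 7 - 11 = -4)
m(p) = -4/p
q(O) = -4/O
(-390 + q(-6))*9 = (-390 - 4/(-6))*9 = (-390 - 4*(-1/6))*9 = (-390 + 2/3)*9 = -1168/3*9 = -3504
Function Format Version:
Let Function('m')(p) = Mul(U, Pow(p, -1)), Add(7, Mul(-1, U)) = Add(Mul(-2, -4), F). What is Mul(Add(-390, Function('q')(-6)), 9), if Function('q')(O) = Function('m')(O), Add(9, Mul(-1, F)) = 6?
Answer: -3504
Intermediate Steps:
F = 3 (F = Add(9, Mul(-1, 6)) = Add(9, -6) = 3)
U = -4 (U = Add(7, Mul(-1, Add(Mul(-2, -4), 3))) = Add(7, Mul(-1, Add(8, 3))) = Add(7, Mul(-1, 11)) = Add(7, -11) = -4)
Function('m')(p) = Mul(-4, Pow(p, -1))
Function('q')(O) = Mul(-4, Pow(O, -1))
Mul(Add(-390, Function('q')(-6)), 9) = Mul(Add(-390, Mul(-4, Pow(-6, -1))), 9) = Mul(Add(-390, Mul(-4, Rational(-1, 6))), 9) = Mul(Add(-390, Rational(2, 3)), 9) = Mul(Rational(-1168, 3), 9) = -3504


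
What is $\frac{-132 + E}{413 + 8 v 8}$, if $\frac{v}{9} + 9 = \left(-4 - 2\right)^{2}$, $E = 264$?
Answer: $\frac{132}{15965} \approx 0.0082681$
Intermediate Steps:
$v = 243$ ($v = -81 + 9 \left(-4 - 2\right)^{2} = -81 + 9 \left(-6\right)^{2} = -81 + 9 \cdot 36 = -81 + 324 = 243$)
$\frac{-132 + E}{413 + 8 v 8} = \frac{-132 + 264}{413 + 8 \cdot 243 \cdot 8} = \frac{132}{413 + 1944 \cdot 8} = \frac{132}{413 + 15552} = \frac{132}{15965}$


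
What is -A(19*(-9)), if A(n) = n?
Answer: 171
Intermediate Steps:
-A(19*(-9)) = -19*(-9) = -1*(-171) = 171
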